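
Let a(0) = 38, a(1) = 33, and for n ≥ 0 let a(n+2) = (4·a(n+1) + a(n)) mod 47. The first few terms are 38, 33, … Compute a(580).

14

a(0) = 38; a(1) = 33; a(2) = 29; a(3) = 8; a(4) = 14; a(5) = 17; a(6) = 35; a(7) = 16; a(8) = 5; a(9) = 36; a(10) = 8; a(11) = 21; a(12) = 45; a(13) = 13; a(14) = 3; a(15) = 25; a(16) = 9; a(17) = 14; a(18) = 18; a(19) = 39; a(20) = 33; a(21) = 30; a(22) = 12; a(23) = 31; a(24) = 42; a(25) = 11; a(26) = 39; a(27) = 26; a(28) = 2; a(29) = 34; a(30) = 44; a(31) = 22; a(32) = 38; a(33) = 33.
Since (a(32), a(33)) = (a(0), a(1)) = (38, 33) (two consecutive terms determine the rest), the sequence is periodic with period 32.
So a(580) = a(0 + ((580-0) mod 32)) = a(4) = 14.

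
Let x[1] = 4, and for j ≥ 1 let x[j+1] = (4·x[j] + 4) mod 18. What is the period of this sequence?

9

We have x[1] = 4,  x[2] = 2,  x[3] = 12,  x[4] = 16,  x[5] = 14,  x[6] = 6,  x[7] = 10,  x[8] = 8,  x[9] = 0,  x[10] = 4.
The sequence repeats with period 9.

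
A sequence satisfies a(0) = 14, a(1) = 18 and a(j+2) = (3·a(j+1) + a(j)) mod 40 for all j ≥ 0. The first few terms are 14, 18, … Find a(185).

Listing terms: a(0) = 14,  a(1) = 18,  a(2) = 28,  a(3) = 22,  a(4) = 14,  a(5) = 24,  a(6) = 6,  a(7) = 2,  a(8) = 12,  a(9) = 38,  a(10) = 6,  a(11) = 16,  a(12) = 14,  a(13) = 18.
The sequence repeats with period 12.
So a(185) = a(0 + ((185-0) mod 12)) = a(5) = 24.

24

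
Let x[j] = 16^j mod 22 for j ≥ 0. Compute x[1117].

We have x[0] = 1; x[1] = 16; x[2] = 14; x[3] = 4; x[4] = 20; x[5] = 12; x[6] = 16.
Since x[6] = x[1] = 16, the sequence is eventually periodic: after a pre-period of length 1 it cycles with period 5.
For j ≥ 1, x[j] depends only on (j - 1) mod 5. (1117 - 1) mod 5 = 1, so x[1117] = x[2] = 14.

14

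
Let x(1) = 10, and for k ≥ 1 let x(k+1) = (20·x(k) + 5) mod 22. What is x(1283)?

We have x(1) = 10,  x(2) = 7,  x(3) = 13,  x(4) = 1,  x(5) = 3,  x(6) = 21,  x(7) = 7.
Since x(7) = x(2) = 7, the sequence is eventually periodic: after a pre-period of length 1 it cycles with period 5.
For k ≥ 2, x(k) depends only on (k - 2) mod 5. (1283 - 2) mod 5 = 1, so x(1283) = x(3) = 13.

13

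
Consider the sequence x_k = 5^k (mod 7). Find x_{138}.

x_1 = 5; x_2 = 4; x_3 = 6; x_4 = 2; x_5 = 3; x_6 = 1; x_7 = 5.
The sequence repeats with period 6.
So x_{138} = x_{1 + ((138-1) mod 6)} = x_6 = 1.

1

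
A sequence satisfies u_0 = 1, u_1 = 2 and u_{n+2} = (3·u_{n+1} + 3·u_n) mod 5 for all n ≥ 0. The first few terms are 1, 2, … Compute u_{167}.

3

We have u_0 = 1, u_1 = 2, u_2 = 4, u_3 = 3, u_4 = 1, u_5 = 2.
Since (u_4, u_5) = (u_0, u_1) = (1, 2) (two consecutive terms determine the rest), the sequence is periodic with period 4.
(167 - 0) mod 4 = 3, so u_{167} = u_3 = 3.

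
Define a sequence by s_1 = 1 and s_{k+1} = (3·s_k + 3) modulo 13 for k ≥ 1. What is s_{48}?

Computing terms: s_1 = 1; s_2 = 6; s_3 = 8; s_4 = 1.
Since s_4 = s_1 = 1, the sequence is periodic with period 3.
So s_{48} = s_{1 + ((48-1) mod 3)} = s_3 = 8.

8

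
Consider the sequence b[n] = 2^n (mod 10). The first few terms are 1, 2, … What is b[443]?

Computing terms: b[0] = 1; b[1] = 2; b[2] = 4; b[3] = 8; b[4] = 6; b[5] = 2.
Since b[5] = b[1] = 2, the sequence is eventually periodic: after a pre-period of length 1 it cycles with period 4.
For n ≥ 1, b[n] depends only on (n - 1) mod 4. (443 - 1) mod 4 = 2, so b[443] = b[3] = 8.

8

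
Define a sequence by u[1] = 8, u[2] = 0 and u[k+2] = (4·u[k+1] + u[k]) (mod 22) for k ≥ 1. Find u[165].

4

Computing terms: u[1] = 8,  u[2] = 0,  u[3] = 8,  u[4] = 10,  u[5] = 4,  u[6] = 4,  u[7] = 20,  u[8] = 18,  u[9] = 4,  u[10] = 12,  u[11] = 8,  u[12] = 0.
The sequence repeats with period 10.
So u[165] = u[1 + ((165-1) mod 10)] = u[5] = 4.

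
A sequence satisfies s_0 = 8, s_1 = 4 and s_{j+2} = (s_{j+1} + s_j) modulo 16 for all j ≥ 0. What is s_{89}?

Computing terms: s_0 = 8; s_1 = 4; s_2 = 12; s_3 = 0; s_4 = 12; s_5 = 12; s_6 = 8; s_7 = 4.
The sequence repeats with period 6.
(89 - 0) mod 6 = 5, so s_{89} = s_5 = 12.

12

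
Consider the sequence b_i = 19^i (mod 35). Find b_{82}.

Computing terms: b_0 = 1,  b_1 = 19,  b_2 = 11,  b_3 = 34,  b_4 = 16,  b_5 = 24,  b_6 = 1.
Since b_6 = b_0 = 1, the sequence is periodic with period 6.
(82 - 0) mod 6 = 4, so b_{82} = b_4 = 16.

16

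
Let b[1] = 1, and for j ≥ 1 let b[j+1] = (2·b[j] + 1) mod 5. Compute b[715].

2

b[1] = 1, b[2] = 3, b[3] = 2, b[4] = 0, b[5] = 1.
Since b[5] = b[1] = 1, the sequence is periodic with period 4.
(715 - 1) mod 4 = 2, so b[715] = b[3] = 2.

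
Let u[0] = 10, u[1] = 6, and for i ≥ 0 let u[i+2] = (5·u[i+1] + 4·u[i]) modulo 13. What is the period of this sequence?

42

u[0] = 10; u[1] = 6; u[2] = 5; u[3] = 10; u[4] = 5; u[5] = 0; u[6] = 7; u[7] = 9; u[8] = 8; u[9] = 11; u[10] = 9; u[11] = 11; u[12] = 0; u[13] = 5; u[14] = 12; u[15] = 2; u[16] = 6; u[17] = 12; u[18] = 6; u[19] = 0; u[20] = 11; u[21] = 3; u[22] = 7; u[23] = 8; u[24] = 3; u[25] = 8; u[26] = 0; u[27] = 6; u[28] = 4; u[29] = 5; u[30] = 2; u[31] = 4; u[32] = 2; u[33] = 0; u[34] = 8; u[35] = 1; u[36] = 11; u[37] = 7; u[38] = 1; u[39] = 7; u[40] = 0; u[41] = 2; u[42] = 10; u[43] = 6.
Since (u[42], u[43]) = (u[0], u[1]) = (10, 6) (two consecutive terms determine the rest), the sequence is periodic with period 42.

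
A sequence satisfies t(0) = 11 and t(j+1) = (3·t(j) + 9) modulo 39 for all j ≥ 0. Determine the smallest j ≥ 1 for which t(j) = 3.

1

Listing terms: t(0) = 11,  t(1) = 3,  t(2) = 18,  t(3) = 24,  t(4) = 3.
Since t(4) = t(1) = 3, the sequence is eventually periodic: after a pre-period of length 1 it cycles with period 3.
The value 3 first appears (with j ≥ 1) at t(1).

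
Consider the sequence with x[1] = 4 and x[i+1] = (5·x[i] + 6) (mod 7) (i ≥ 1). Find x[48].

Computing terms: x[1] = 4,  x[2] = 5,  x[3] = 3,  x[4] = 0,  x[5] = 6,  x[6] = 1,  x[7] = 4.
The sequence repeats with period 6.
(48 - 1) mod 6 = 5, so x[48] = x[6] = 1.

1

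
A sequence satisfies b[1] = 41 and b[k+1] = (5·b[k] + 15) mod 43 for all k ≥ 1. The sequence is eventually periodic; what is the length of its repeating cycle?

b[1] = 41; b[2] = 5; b[3] = 40; b[4] = 0; b[5] = 15; b[6] = 4; b[7] = 35; b[8] = 18; b[9] = 19; b[10] = 24; b[11] = 6; b[12] = 2; b[13] = 25; b[14] = 11; b[15] = 27; b[16] = 21; b[17] = 34; b[18] = 13; b[19] = 37; b[20] = 28; b[21] = 26; b[22] = 16; b[23] = 9; b[24] = 17; b[25] = 14; b[26] = 42; b[27] = 10; b[28] = 22; b[29] = 39; b[30] = 38; b[31] = 33; b[32] = 8; b[33] = 12; b[34] = 32; b[35] = 3; b[36] = 30; b[37] = 36; b[38] = 23; b[39] = 1; b[40] = 20; b[41] = 29; b[42] = 31; b[43] = 41.
Since b[43] = b[1] = 41, the sequence is periodic with period 42.

42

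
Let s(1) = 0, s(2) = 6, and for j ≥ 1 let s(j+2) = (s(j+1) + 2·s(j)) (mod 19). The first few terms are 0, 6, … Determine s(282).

s(1) = 0; s(2) = 6; s(3) = 6; s(4) = 18; s(5) = 11; s(6) = 9; s(7) = 12; s(8) = 11; s(9) = 16; s(10) = 0; s(11) = 13; s(12) = 13; s(13) = 1; s(14) = 8; s(15) = 10; s(16) = 7; s(17) = 8; s(18) = 3; s(19) = 0; s(20) = 6.
The sequence repeats with period 18.
(282 - 1) mod 18 = 11, so s(282) = s(12) = 13.

13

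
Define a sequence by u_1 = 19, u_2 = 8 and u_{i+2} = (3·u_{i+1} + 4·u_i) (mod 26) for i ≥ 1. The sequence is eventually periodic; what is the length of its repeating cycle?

Listing terms: u_1 = 19; u_2 = 8; u_3 = 22; u_4 = 20; u_5 = 18; u_6 = 4; u_7 = 6; u_8 = 8; u_9 = 22.
Since (u_8, u_9) = (u_2, u_3) = (8, 22) (two consecutive terms determine the rest), the sequence is eventually periodic: after a pre-period of length 1 it cycles with period 6.

6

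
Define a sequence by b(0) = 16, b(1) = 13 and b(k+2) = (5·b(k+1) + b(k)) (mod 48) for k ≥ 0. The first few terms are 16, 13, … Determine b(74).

Listing terms: b(0) = 16, b(1) = 13, b(2) = 33, b(3) = 34, b(4) = 11, b(5) = 41, b(6) = 24, b(7) = 17, b(8) = 13, b(9) = 34, b(10) = 39, b(11) = 37, b(12) = 32, b(13) = 5, b(14) = 9, b(15) = 2, b(16) = 19, b(17) = 1, b(18) = 24, b(19) = 25, b(20) = 5, b(21) = 2, b(22) = 15, b(23) = 29, b(24) = 16, b(25) = 13.
Since (b(24), b(25)) = (b(0), b(1)) = (16, 13) (two consecutive terms determine the rest), the sequence is periodic with period 24.
(74 - 0) mod 24 = 2, so b(74) = b(2) = 33.

33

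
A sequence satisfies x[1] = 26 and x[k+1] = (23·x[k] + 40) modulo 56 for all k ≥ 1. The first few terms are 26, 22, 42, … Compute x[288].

Listing terms: x[1] = 26; x[2] = 22; x[3] = 42; x[4] = 54; x[5] = 50; x[6] = 14; x[7] = 26.
Since x[7] = x[1] = 26, the sequence is periodic with period 6.
(288 - 1) mod 6 = 5, so x[288] = x[6] = 14.

14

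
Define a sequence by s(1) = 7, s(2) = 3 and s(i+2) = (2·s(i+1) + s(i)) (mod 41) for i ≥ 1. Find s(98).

Computing terms: s(1) = 7; s(2) = 3; s(3) = 13; s(4) = 29; s(5) = 30; s(6) = 7; s(7) = 3.
Since (s(6), s(7)) = (s(1), s(2)) = (7, 3) (two consecutive terms determine the rest), the sequence is periodic with period 5.
So s(98) = s(1 + ((98-1) mod 5)) = s(3) = 13.

13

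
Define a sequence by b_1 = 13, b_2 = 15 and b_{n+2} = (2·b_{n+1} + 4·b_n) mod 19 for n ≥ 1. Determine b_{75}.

6

b_1 = 13,  b_2 = 15,  b_3 = 6,  b_4 = 15,  b_5 = 16,  b_6 = 16,  b_7 = 1,  b_8 = 9,  b_9 = 3,  b_{10} = 4,  b_{11} = 1,  b_{12} = 18,  b_{13} = 2,  b_{14} = 0,  b_{15} = 8,  b_{16} = 16,  b_{17} = 7,  b_{18} = 2,  b_{19} = 13,  b_{20} = 15.
Since (b_{19}, b_{20}) = (b_1, b_2) = (13, 15) (two consecutive terms determine the rest), the sequence is periodic with period 18.
So b_{75} = b_{1 + ((75-1) mod 18)} = b_3 = 6.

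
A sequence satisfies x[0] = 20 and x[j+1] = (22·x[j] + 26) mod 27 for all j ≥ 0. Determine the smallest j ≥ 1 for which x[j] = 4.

22

Computing terms: x[0] = 20; x[1] = 7; x[2] = 18; x[3] = 17; x[4] = 22; x[5] = 24; x[6] = 14; x[7] = 10; x[8] = 3; x[9] = 11; x[10] = 25; x[11] = 9; x[12] = 8; x[13] = 13; x[14] = 15; x[15] = 5; x[16] = 1; x[17] = 21; x[18] = 2; x[19] = 16; x[20] = 0; x[21] = 26; x[22] = 4; x[23] = 6; x[24] = 23; x[25] = 19; x[26] = 12; x[27] = 20.
Since x[27] = x[0] = 20, the sequence is periodic with period 27.
The value 4 first appears (with j ≥ 1) at x[22].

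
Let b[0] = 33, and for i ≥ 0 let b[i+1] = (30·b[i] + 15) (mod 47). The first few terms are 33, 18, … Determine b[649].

We have b[0] = 33; b[1] = 18; b[2] = 38; b[3] = 27; b[4] = 26; b[5] = 43; b[6] = 36; b[7] = 14; b[8] = 12; b[9] = 46; b[10] = 32; b[11] = 35; b[12] = 31; b[13] = 5; b[14] = 24; b[15] = 30; b[16] = 22; b[17] = 17; b[18] = 8; b[19] = 20; b[20] = 4; b[21] = 41; b[22] = 23; b[23] = 0; b[24] = 15; b[25] = 42; b[26] = 6; b[27] = 7; b[28] = 37; b[29] = 44; b[30] = 19; b[31] = 21; b[32] = 34; b[33] = 1; b[34] = 45; b[35] = 2; b[36] = 28; b[37] = 9; b[38] = 3; b[39] = 11; b[40] = 16; b[41] = 25; b[42] = 13; b[43] = 29; b[44] = 39; b[45] = 10; b[46] = 33.
The sequence repeats with period 46.
So b[649] = b[0 + ((649-0) mod 46)] = b[5] = 43.

43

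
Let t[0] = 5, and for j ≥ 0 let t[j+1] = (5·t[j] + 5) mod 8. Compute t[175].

We have t[0] = 5, t[1] = 6, t[2] = 3, t[3] = 4, t[4] = 1, t[5] = 2, t[6] = 7, t[7] = 0, t[8] = 5.
Since t[8] = t[0] = 5, the sequence is periodic with period 8.
So t[175] = t[0 + ((175-0) mod 8)] = t[7] = 0.

0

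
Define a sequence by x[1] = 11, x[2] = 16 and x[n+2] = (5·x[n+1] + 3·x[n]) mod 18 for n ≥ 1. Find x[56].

16

Listing terms: x[1] = 11; x[2] = 16; x[3] = 5; x[4] = 1; x[5] = 2; x[6] = 13; x[7] = 17; x[8] = 16; x[9] = 5.
Since (x[8], x[9]) = (x[2], x[3]) = (16, 5) (two consecutive terms determine the rest), the sequence is eventually periodic: after a pre-period of length 1 it cycles with period 6.
For n ≥ 2, x[n] depends only on (n - 2) mod 6. (56 - 2) mod 6 = 0, so x[56] = x[2] = 16.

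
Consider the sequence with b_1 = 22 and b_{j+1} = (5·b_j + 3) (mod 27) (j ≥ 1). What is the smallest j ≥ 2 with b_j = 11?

b_1 = 22, b_2 = 5, b_3 = 1, b_4 = 8, b_5 = 16, b_6 = 2, b_7 = 13, b_8 = 14, b_9 = 19, b_{10} = 17, b_{11} = 7, b_{12} = 11, b_{13} = 4, b_{14} = 23, b_{15} = 10, b_{16} = 26, b_{17} = 25, b_{18} = 20, b_{19} = 22.
The sequence repeats with period 18.
The value 11 first appears (with j ≥ 2) at b_{12}.

12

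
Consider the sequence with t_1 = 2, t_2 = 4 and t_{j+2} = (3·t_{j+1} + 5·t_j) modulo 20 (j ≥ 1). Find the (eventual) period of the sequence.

12

Computing terms: t_1 = 2,  t_2 = 4,  t_3 = 2,  t_4 = 6,  t_5 = 8,  t_6 = 14,  t_7 = 2,  t_8 = 16,  t_9 = 18,  t_{10} = 14,  t_{11} = 12,  t_{12} = 6,  t_{13} = 18,  t_{14} = 4,  t_{15} = 2.
Since (t_{14}, t_{15}) = (t_2, t_3) = (4, 2) (two consecutive terms determine the rest), the sequence is eventually periodic: after a pre-period of length 1 it cycles with period 12.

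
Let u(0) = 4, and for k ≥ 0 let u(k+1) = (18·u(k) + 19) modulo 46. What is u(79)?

1

Computing terms: u(0) = 4, u(1) = 45, u(2) = 1, u(3) = 37, u(4) = 41, u(5) = 21, u(6) = 29, u(7) = 35, u(8) = 5, u(9) = 17, u(10) = 3, u(11) = 27, u(12) = 45.
Since u(12) = u(1) = 45, the sequence is eventually periodic: after a pre-period of length 1 it cycles with period 11.
For k ≥ 1, u(k) depends only on (k - 1) mod 11. (79 - 1) mod 11 = 1, so u(79) = u(2) = 1.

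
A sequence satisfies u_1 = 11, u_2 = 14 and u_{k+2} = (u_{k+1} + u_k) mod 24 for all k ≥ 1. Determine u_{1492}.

15

We have u_1 = 11; u_2 = 14; u_3 = 1; u_4 = 15; u_5 = 16; u_6 = 7; u_7 = 23; u_8 = 6; u_9 = 5; u_{10} = 11; u_{11} = 16; u_{12} = 3; u_{13} = 19; u_{14} = 22; u_{15} = 17; u_{16} = 15; u_{17} = 8; u_{18} = 23; u_{19} = 7; u_{20} = 6; u_{21} = 13; u_{22} = 19; u_{23} = 8; u_{24} = 3; u_{25} = 11; u_{26} = 14.
The sequence repeats with period 24.
So u_{1492} = u_{1 + ((1492-1) mod 24)} = u_4 = 15.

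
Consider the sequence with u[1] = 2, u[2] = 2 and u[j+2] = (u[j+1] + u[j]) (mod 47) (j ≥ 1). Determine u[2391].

21

u[1] = 2; u[2] = 2; u[3] = 4; u[4] = 6; u[5] = 10; u[6] = 16; u[7] = 26; u[8] = 42; u[9] = 21; u[10] = 16; u[11] = 37; u[12] = 6; u[13] = 43; u[14] = 2; u[15] = 45; u[16] = 0; u[17] = 45; u[18] = 45; u[19] = 43; u[20] = 41; u[21] = 37; u[22] = 31; u[23] = 21; u[24] = 5; u[25] = 26; u[26] = 31; u[27] = 10; u[28] = 41; u[29] = 4; u[30] = 45; u[31] = 2; u[32] = 0; u[33] = 2; u[34] = 2.
The sequence repeats with period 32.
(2391 - 1) mod 32 = 22, so u[2391] = u[23] = 21.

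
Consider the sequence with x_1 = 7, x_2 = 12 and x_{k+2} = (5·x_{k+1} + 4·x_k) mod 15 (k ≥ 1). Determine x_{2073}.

Computing terms: x_1 = 7,  x_2 = 12,  x_3 = 13,  x_4 = 8,  x_5 = 2,  x_6 = 12,  x_7 = 8,  x_8 = 13,  x_9 = 7,  x_{10} = 12.
The sequence repeats with period 8.
(2073 - 1) mod 8 = 0, so x_{2073} = x_1 = 7.

7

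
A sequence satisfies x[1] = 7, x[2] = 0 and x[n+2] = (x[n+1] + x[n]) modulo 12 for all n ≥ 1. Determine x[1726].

Listing terms: x[1] = 7, x[2] = 0, x[3] = 7, x[4] = 7, x[5] = 2, x[6] = 9, x[7] = 11, x[8] = 8, x[9] = 7, x[10] = 3, x[11] = 10, x[12] = 1, x[13] = 11, x[14] = 0, x[15] = 11, x[16] = 11, x[17] = 10, x[18] = 9, x[19] = 7, x[20] = 4, x[21] = 11, x[22] = 3, x[23] = 2, x[24] = 5, x[25] = 7, x[26] = 0.
Since (x[25], x[26]) = (x[1], x[2]) = (7, 0) (two consecutive terms determine the rest), the sequence is periodic with period 24.
(1726 - 1) mod 24 = 21, so x[1726] = x[22] = 3.

3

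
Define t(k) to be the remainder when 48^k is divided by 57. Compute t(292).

6

t(0) = 1; t(1) = 48; t(2) = 24; t(3) = 12; t(4) = 6; t(5) = 3; t(6) = 30; t(7) = 15; t(8) = 36; t(9) = 18; t(10) = 9; t(11) = 33; t(12) = 45; t(13) = 51; t(14) = 54; t(15) = 27; t(16) = 42; t(17) = 21; t(18) = 39; t(19) = 48.
Since t(19) = t(1) = 48, the sequence is eventually periodic: after a pre-period of length 1 it cycles with period 18.
For k ≥ 1, t(k) depends only on (k - 1) mod 18. (292 - 1) mod 18 = 3, so t(292) = t(4) = 6.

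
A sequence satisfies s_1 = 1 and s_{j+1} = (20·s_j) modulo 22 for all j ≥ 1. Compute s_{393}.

Computing terms: s_1 = 1; s_2 = 20; s_3 = 4; s_4 = 14; s_5 = 16; s_6 = 12; s_7 = 20.
Since s_7 = s_2 = 20, the sequence is eventually periodic: after a pre-period of length 1 it cycles with period 5.
For j ≥ 2, s_j depends only on (j - 2) mod 5. (393 - 2) mod 5 = 1, so s_{393} = s_3 = 4.

4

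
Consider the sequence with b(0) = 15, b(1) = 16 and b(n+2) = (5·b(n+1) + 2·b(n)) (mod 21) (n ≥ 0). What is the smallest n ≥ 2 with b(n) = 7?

Listing terms: b(0) = 15, b(1) = 16, b(2) = 5, b(3) = 15, b(4) = 1, b(5) = 14, b(6) = 9, b(7) = 10, b(8) = 5, b(9) = 3, b(10) = 4, b(11) = 5, b(12) = 12, b(13) = 7, b(14) = 17, b(15) = 15, b(16) = 4, b(17) = 8, b(18) = 6, b(19) = 4, b(20) = 11, b(21) = 0, b(22) = 1, b(23) = 5, b(24) = 6, b(25) = 19, b(26) = 2, b(27) = 6, b(28) = 13, b(29) = 14, b(30) = 12, b(31) = 4, b(32) = 2, b(33) = 18, b(34) = 10, b(35) = 2, b(36) = 9, b(37) = 7, b(38) = 11, b(39) = 6, b(40) = 10, b(41) = 20, b(42) = 15, b(43) = 10, b(44) = 17, b(45) = 0, b(46) = 13, b(47) = 2, b(48) = 15, b(49) = 16.
Since (b(48), b(49)) = (b(0), b(1)) = (15, 16) (two consecutive terms determine the rest), the sequence is periodic with period 48.
The value 7 first appears (with n ≥ 2) at b(13).

13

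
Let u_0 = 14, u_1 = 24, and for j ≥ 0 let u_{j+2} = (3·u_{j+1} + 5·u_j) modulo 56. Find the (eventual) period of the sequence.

6

Listing terms: u_0 = 14, u_1 = 24, u_2 = 30, u_3 = 42, u_4 = 52, u_5 = 30, u_6 = 14, u_7 = 24.
The sequence repeats with period 6.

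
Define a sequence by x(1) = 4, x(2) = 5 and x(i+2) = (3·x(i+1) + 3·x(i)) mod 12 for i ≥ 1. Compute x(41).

x(1) = 4,  x(2) = 5,  x(3) = 3,  x(4) = 0,  x(5) = 9,  x(6) = 3,  x(7) = 0.
Since (x(6), x(7)) = (x(3), x(4)) = (3, 0) (two consecutive terms determine the rest), the sequence is eventually periodic: after a pre-period of length 2 it cycles with period 3.
For i ≥ 3, x(i) depends only on (i - 3) mod 3. (41 - 3) mod 3 = 2, so x(41) = x(5) = 9.

9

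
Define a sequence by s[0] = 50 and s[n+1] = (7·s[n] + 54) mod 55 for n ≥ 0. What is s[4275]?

Listing terms: s[0] = 50,  s[1] = 19,  s[2] = 22,  s[3] = 43,  s[4] = 25,  s[5] = 9,  s[6] = 7,  s[7] = 48,  s[8] = 5,  s[9] = 34,  s[10] = 17,  s[11] = 8,  s[12] = 0,  s[13] = 54,  s[14] = 47,  s[15] = 53,  s[16] = 40,  s[17] = 4,  s[18] = 27,  s[19] = 23,  s[20] = 50.
The sequence repeats with period 20.
So s[4275] = s[0 + ((4275-0) mod 20)] = s[15] = 53.

53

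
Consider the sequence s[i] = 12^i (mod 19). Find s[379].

12

We have s[1] = 12, s[2] = 11, s[3] = 18, s[4] = 7, s[5] = 8, s[6] = 1, s[7] = 12.
Since s[7] = s[1] = 12, the sequence is periodic with period 6.
So s[379] = s[1 + ((379-1) mod 6)] = s[1] = 12.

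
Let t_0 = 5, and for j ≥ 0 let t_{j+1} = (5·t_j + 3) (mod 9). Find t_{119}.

Computing terms: t_0 = 5; t_1 = 1; t_2 = 8; t_3 = 7; t_4 = 2; t_5 = 4; t_6 = 5.
The sequence repeats with period 6.
(119 - 0) mod 6 = 5, so t_{119} = t_5 = 4.

4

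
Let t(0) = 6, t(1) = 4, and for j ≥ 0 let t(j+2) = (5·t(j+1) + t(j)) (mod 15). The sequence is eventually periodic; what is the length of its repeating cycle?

Computing terms: t(0) = 6, t(1) = 4, t(2) = 11, t(3) = 14, t(4) = 6, t(5) = 14, t(6) = 1, t(7) = 4, t(8) = 6, t(9) = 4.
The sequence repeats with period 8.

8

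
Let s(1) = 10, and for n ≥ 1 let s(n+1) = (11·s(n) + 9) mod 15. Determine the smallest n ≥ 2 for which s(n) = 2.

4

s(1) = 10, s(2) = 14, s(3) = 13, s(4) = 2, s(5) = 1, s(6) = 5, s(7) = 4, s(8) = 8, s(9) = 7, s(10) = 11, s(11) = 10.
Since s(11) = s(1) = 10, the sequence is periodic with period 10.
The value 2 first appears (with n ≥ 2) at s(4).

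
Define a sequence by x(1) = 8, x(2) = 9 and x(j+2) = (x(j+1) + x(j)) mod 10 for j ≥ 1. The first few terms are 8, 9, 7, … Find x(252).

1

x(1) = 8; x(2) = 9; x(3) = 7; x(4) = 6; x(5) = 3; x(6) = 9; x(7) = 2; x(8) = 1; x(9) = 3; x(10) = 4; x(11) = 7; x(12) = 1; x(13) = 8; x(14) = 9.
The sequence repeats with period 12.
(252 - 1) mod 12 = 11, so x(252) = x(12) = 1.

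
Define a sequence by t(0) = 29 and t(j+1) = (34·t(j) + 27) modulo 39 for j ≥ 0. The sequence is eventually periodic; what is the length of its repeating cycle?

Computing terms: t(0) = 29; t(1) = 38; t(2) = 32; t(3) = 23; t(4) = 29.
The sequence repeats with period 4.

4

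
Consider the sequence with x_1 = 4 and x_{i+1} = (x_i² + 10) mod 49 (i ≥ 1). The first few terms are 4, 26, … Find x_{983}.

x_1 = 4, x_2 = 26, x_3 = 0, x_4 = 10, x_5 = 12, x_6 = 7, x_7 = 10.
Since x_7 = x_4 = 10, the sequence is eventually periodic: after a pre-period of length 3 it cycles with period 3.
For i ≥ 4, x_i depends only on (i - 4) mod 3. (983 - 4) mod 3 = 1, so x_{983} = x_5 = 12.

12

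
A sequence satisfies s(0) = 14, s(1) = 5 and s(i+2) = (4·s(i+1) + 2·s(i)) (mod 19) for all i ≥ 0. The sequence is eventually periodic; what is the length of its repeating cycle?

9

Computing terms: s(0) = 14,  s(1) = 5,  s(2) = 10,  s(3) = 12,  s(4) = 11,  s(5) = 11,  s(6) = 9,  s(7) = 1,  s(8) = 3,  s(9) = 14,  s(10) = 5.
Since (s(9), s(10)) = (s(0), s(1)) = (14, 5) (two consecutive terms determine the rest), the sequence is periodic with period 9.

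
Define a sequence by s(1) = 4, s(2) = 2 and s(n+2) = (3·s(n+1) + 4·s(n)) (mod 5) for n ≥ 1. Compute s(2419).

1

s(1) = 4; s(2) = 2; s(3) = 2; s(4) = 4; s(5) = 0; s(6) = 1; s(7) = 3; s(8) = 3; s(9) = 1; s(10) = 0; s(11) = 4; s(12) = 2.
The sequence repeats with period 10.
So s(2419) = s(1 + ((2419-1) mod 10)) = s(9) = 1.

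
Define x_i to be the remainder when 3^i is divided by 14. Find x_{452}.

Computing terms: x_0 = 1; x_1 = 3; x_2 = 9; x_3 = 13; x_4 = 11; x_5 = 5; x_6 = 1.
The sequence repeats with period 6.
So x_{452} = x_{0 + ((452-0) mod 6)} = x_2 = 9.

9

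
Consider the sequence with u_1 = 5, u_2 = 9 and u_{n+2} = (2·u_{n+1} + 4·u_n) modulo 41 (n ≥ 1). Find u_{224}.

11

u_1 = 5; u_2 = 9; u_3 = 38; u_4 = 30; u_5 = 7; u_6 = 11; u_7 = 9; u_8 = 21; u_9 = 37; u_{10} = 35; u_{11} = 13; u_{12} = 2; u_{13} = 15; u_{14} = 38; u_{15} = 13; u_{16} = 14; u_{17} = 39; u_{18} = 11; u_{19} = 14; u_{20} = 31; u_{21} = 36; u_{22} = 32; u_{23} = 3; u_{24} = 11; u_{25} = 34; u_{26} = 30; u_{27} = 32; u_{28} = 20; u_{29} = 4; u_{30} = 6; u_{31} = 28; u_{32} = 39; u_{33} = 26; u_{34} = 3; u_{35} = 28; u_{36} = 27; u_{37} = 2; u_{38} = 30; u_{39} = 27; u_{40} = 10; u_{41} = 5; u_{42} = 9.
The sequence repeats with period 40.
So u_{224} = u_{1 + ((224-1) mod 40)} = u_{24} = 11.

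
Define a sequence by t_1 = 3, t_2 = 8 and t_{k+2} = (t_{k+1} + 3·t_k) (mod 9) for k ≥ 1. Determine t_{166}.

5

We have t_1 = 3, t_2 = 8, t_3 = 8, t_4 = 5, t_5 = 2, t_6 = 8, t_7 = 5.
Since (t_6, t_7) = (t_3, t_4) = (8, 5) (two consecutive terms determine the rest), the sequence is eventually periodic: after a pre-period of length 2 it cycles with period 3.
For k ≥ 3, t_k depends only on (k - 3) mod 3. (166 - 3) mod 3 = 1, so t_{166} = t_4 = 5.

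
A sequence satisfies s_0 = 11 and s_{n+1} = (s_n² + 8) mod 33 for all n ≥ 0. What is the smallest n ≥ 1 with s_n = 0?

3

Computing terms: s_0 = 11, s_1 = 30, s_2 = 17, s_3 = 0, s_4 = 8, s_5 = 6, s_6 = 11.
Since s_6 = s_0 = 11, the sequence is periodic with period 6.
The value 0 first appears (with n ≥ 1) at s_3.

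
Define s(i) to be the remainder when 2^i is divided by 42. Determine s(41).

s(1) = 2,  s(2) = 4,  s(3) = 8,  s(4) = 16,  s(5) = 32,  s(6) = 22,  s(7) = 2.
Since s(7) = s(1) = 2, the sequence is periodic with period 6.
(41 - 1) mod 6 = 4, so s(41) = s(5) = 32.

32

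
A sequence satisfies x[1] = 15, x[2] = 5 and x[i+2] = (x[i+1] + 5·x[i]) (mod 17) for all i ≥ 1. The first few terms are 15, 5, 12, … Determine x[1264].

15

We have x[1] = 15, x[2] = 5, x[3] = 12, x[4] = 3, x[5] = 12, x[6] = 10, x[7] = 2, x[8] = 1, x[9] = 11, x[10] = 16, x[11] = 3, x[12] = 15, x[13] = 13, x[14] = 3, x[15] = 0, x[16] = 15, x[17] = 15, x[18] = 5.
Since (x[17], x[18]) = (x[1], x[2]) = (15, 5) (two consecutive terms determine the rest), the sequence is periodic with period 16.
(1264 - 1) mod 16 = 15, so x[1264] = x[16] = 15.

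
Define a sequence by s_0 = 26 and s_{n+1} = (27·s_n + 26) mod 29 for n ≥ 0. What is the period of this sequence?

28

We have s_0 = 26; s_1 = 3; s_2 = 20; s_3 = 15; s_4 = 25; s_5 = 5; s_6 = 16; s_7 = 23; s_8 = 9; s_9 = 8; s_{10} = 10; s_{11} = 6; s_{12} = 14; s_{13} = 27; s_{14} = 1; s_{15} = 24; s_{16} = 7; s_{17} = 12; s_{18} = 2; s_{19} = 22; s_{20} = 11; s_{21} = 4; s_{22} = 18; s_{23} = 19; s_{24} = 17; s_{25} = 21; s_{26} = 13; s_{27} = 0; s_{28} = 26.
Since s_{28} = s_0 = 26, the sequence is periodic with period 28.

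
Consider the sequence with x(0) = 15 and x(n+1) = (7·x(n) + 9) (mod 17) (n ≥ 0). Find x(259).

Computing terms: x(0) = 15, x(1) = 12, x(2) = 8, x(3) = 14, x(4) = 5, x(5) = 10, x(6) = 11, x(7) = 1, x(8) = 16, x(9) = 2, x(10) = 6, x(11) = 0, x(12) = 9, x(13) = 4, x(14) = 3, x(15) = 13, x(16) = 15.
The sequence repeats with period 16.
So x(259) = x(0 + ((259-0) mod 16)) = x(3) = 14.

14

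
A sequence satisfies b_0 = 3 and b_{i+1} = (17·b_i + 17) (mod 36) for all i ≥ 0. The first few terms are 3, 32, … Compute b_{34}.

21

Listing terms: b_0 = 3, b_1 = 32, b_2 = 21, b_3 = 14, b_4 = 3.
The sequence repeats with period 4.
So b_{34} = b_{0 + ((34-0) mod 4)} = b_2 = 21.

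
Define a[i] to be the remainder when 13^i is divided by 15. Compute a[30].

a[0] = 1, a[1] = 13, a[2] = 4, a[3] = 7, a[4] = 1.
Since a[4] = a[0] = 1, the sequence is periodic with period 4.
So a[30] = a[0 + ((30-0) mod 4)] = a[2] = 4.

4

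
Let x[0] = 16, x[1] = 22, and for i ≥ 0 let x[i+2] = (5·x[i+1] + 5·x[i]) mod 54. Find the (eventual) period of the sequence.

x[0] = 16; x[1] = 22; x[2] = 28; x[3] = 34; x[4] = 40; x[5] = 46; x[6] = 52; x[7] = 4; x[8] = 10; x[9] = 16; x[10] = 22.
Since (x[9], x[10]) = (x[0], x[1]) = (16, 22) (two consecutive terms determine the rest), the sequence is periodic with period 9.

9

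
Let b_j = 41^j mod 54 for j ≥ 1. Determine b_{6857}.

b_1 = 41, b_2 = 7, b_3 = 17, b_4 = 49, b_5 = 11, b_6 = 19, b_7 = 23, b_8 = 25, b_9 = 53, b_{10} = 13, b_{11} = 47, b_{12} = 37, b_{13} = 5, b_{14} = 43, b_{15} = 35, b_{16} = 31, b_{17} = 29, b_{18} = 1, b_{19} = 41.
Since b_{19} = b_1 = 41, the sequence is periodic with period 18.
(6857 - 1) mod 18 = 16, so b_{6857} = b_{17} = 29.

29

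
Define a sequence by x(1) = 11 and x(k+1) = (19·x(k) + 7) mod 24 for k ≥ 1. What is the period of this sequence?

12

x(1) = 11; x(2) = 0; x(3) = 7; x(4) = 20; x(5) = 3; x(6) = 16; x(7) = 23; x(8) = 12; x(9) = 19; x(10) = 8; x(11) = 15; x(12) = 4; x(13) = 11.
Since x(13) = x(1) = 11, the sequence is periodic with period 12.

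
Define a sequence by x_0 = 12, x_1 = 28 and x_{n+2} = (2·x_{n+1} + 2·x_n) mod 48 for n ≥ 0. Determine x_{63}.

0

Listing terms: x_0 = 12, x_1 = 28, x_2 = 32, x_3 = 24, x_4 = 16, x_5 = 32, x_6 = 0, x_7 = 16, x_8 = 32.
Since (x_7, x_8) = (x_4, x_5) = (16, 32) (two consecutive terms determine the rest), the sequence is eventually periodic: after a pre-period of length 4 it cycles with period 3.
For n ≥ 4, x_n depends only on (n - 4) mod 3. (63 - 4) mod 3 = 2, so x_{63} = x_6 = 0.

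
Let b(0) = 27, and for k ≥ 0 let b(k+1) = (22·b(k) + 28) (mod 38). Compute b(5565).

Listing terms: b(0) = 27,  b(1) = 14,  b(2) = 32,  b(3) = 10,  b(4) = 20,  b(5) = 12,  b(6) = 26,  b(7) = 30,  b(8) = 4,  b(9) = 2,  b(10) = 34,  b(11) = 16,  b(12) = 0,  b(13) = 28,  b(14) = 36,  b(15) = 22,  b(16) = 18,  b(17) = 6,  b(18) = 8,  b(19) = 14.
Since b(19) = b(1) = 14, the sequence is eventually periodic: after a pre-period of length 1 it cycles with period 18.
For k ≥ 1, b(k) depends only on (k - 1) mod 18. (5565 - 1) mod 18 = 2, so b(5565) = b(3) = 10.

10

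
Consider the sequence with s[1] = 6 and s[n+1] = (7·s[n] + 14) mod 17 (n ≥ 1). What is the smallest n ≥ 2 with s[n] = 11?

Computing terms: s[1] = 6, s[2] = 5, s[3] = 15, s[4] = 0, s[5] = 14, s[6] = 10, s[7] = 16, s[8] = 7, s[9] = 12, s[10] = 13, s[11] = 3, s[12] = 1, s[13] = 4, s[14] = 8, s[15] = 2, s[16] = 11, s[17] = 6.
Since s[17] = s[1] = 6, the sequence is periodic with period 16.
The value 11 first appears (with n ≥ 2) at s[16].

16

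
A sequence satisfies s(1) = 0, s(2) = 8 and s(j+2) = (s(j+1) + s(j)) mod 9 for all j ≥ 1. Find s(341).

Computing terms: s(1) = 0, s(2) = 8, s(3) = 8, s(4) = 7, s(5) = 6, s(6) = 4, s(7) = 1, s(8) = 5, s(9) = 6, s(10) = 2, s(11) = 8, s(12) = 1, s(13) = 0, s(14) = 1, s(15) = 1, s(16) = 2, s(17) = 3, s(18) = 5, s(19) = 8, s(20) = 4, s(21) = 3, s(22) = 7, s(23) = 1, s(24) = 8, s(25) = 0, s(26) = 8.
Since (s(25), s(26)) = (s(1), s(2)) = (0, 8) (two consecutive terms determine the rest), the sequence is periodic with period 24.
So s(341) = s(1 + ((341-1) mod 24)) = s(5) = 6.

6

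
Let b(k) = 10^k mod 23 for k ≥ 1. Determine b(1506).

We have b(1) = 10,  b(2) = 8,  b(3) = 11,  b(4) = 18,  b(5) = 19,  b(6) = 6,  b(7) = 14,  b(8) = 2,  b(9) = 20,  b(10) = 16,  b(11) = 22,  b(12) = 13,  b(13) = 15,  b(14) = 12,  b(15) = 5,  b(16) = 4,  b(17) = 17,  b(18) = 9,  b(19) = 21,  b(20) = 3,  b(21) = 7,  b(22) = 1,  b(23) = 10.
The sequence repeats with period 22.
(1506 - 1) mod 22 = 9, so b(1506) = b(10) = 16.

16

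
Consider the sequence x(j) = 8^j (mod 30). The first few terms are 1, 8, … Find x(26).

4

Computing terms: x(0) = 1,  x(1) = 8,  x(2) = 4,  x(3) = 2,  x(4) = 16,  x(5) = 8.
Since x(5) = x(1) = 8, the sequence is eventually periodic: after a pre-period of length 1 it cycles with period 4.
For j ≥ 1, x(j) depends only on (j - 1) mod 4. (26 - 1) mod 4 = 1, so x(26) = x(2) = 4.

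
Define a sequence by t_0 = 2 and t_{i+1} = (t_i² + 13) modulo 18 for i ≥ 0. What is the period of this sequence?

6

Computing terms: t_0 = 2, t_1 = 17, t_2 = 14, t_3 = 11, t_4 = 8, t_5 = 5, t_6 = 2.
The sequence repeats with period 6.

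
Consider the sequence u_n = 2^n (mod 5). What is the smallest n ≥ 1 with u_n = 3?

Listing terms: u_0 = 1,  u_1 = 2,  u_2 = 4,  u_3 = 3,  u_4 = 1.
Since u_4 = u_0 = 1, the sequence is periodic with period 4.
The value 3 first appears (with n ≥ 1) at u_3.

3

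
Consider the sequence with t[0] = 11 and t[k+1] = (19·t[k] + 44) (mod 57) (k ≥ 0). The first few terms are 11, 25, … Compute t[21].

We have t[0] = 11, t[1] = 25, t[2] = 6, t[3] = 44, t[4] = 25.
Since t[4] = t[1] = 25, the sequence is eventually periodic: after a pre-period of length 1 it cycles with period 3.
For k ≥ 1, t[k] depends only on (k - 1) mod 3. (21 - 1) mod 3 = 2, so t[21] = t[3] = 44.

44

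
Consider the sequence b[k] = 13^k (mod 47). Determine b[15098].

2

b[0] = 1; b[1] = 13; b[2] = 28; b[3] = 35; b[4] = 32; b[5] = 40; b[6] = 3; b[7] = 39; b[8] = 37; b[9] = 11; b[10] = 2; b[11] = 26; b[12] = 9; b[13] = 23; b[14] = 17; b[15] = 33; b[16] = 6; b[17] = 31; b[18] = 27; b[19] = 22; b[20] = 4; b[21] = 5; b[22] = 18; b[23] = 46; b[24] = 34; b[25] = 19; b[26] = 12; b[27] = 15; b[28] = 7; b[29] = 44; b[30] = 8; b[31] = 10; b[32] = 36; b[33] = 45; b[34] = 21; b[35] = 38; b[36] = 24; b[37] = 30; b[38] = 14; b[39] = 41; b[40] = 16; b[41] = 20; b[42] = 25; b[43] = 43; b[44] = 42; b[45] = 29; b[46] = 1.
Since b[46] = b[0] = 1, the sequence is periodic with period 46.
(15098 - 0) mod 46 = 10, so b[15098] = b[10] = 2.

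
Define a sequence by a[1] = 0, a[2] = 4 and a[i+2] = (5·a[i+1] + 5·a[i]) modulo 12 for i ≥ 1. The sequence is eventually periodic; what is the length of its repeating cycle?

Listing terms: a[1] = 0, a[2] = 4, a[3] = 8, a[4] = 0, a[5] = 4.
The sequence repeats with period 3.

3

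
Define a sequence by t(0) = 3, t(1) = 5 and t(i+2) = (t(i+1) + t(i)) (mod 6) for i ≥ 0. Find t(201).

5

We have t(0) = 3, t(1) = 5, t(2) = 2, t(3) = 1, t(4) = 3, t(5) = 4, t(6) = 1, t(7) = 5, t(8) = 0, t(9) = 5, t(10) = 5, t(11) = 4, t(12) = 3, t(13) = 1, t(14) = 4, t(15) = 5, t(16) = 3, t(17) = 2, t(18) = 5, t(19) = 1, t(20) = 0, t(21) = 1, t(22) = 1, t(23) = 2, t(24) = 3, t(25) = 5.
Since (t(24), t(25)) = (t(0), t(1)) = (3, 5) (two consecutive terms determine the rest), the sequence is periodic with period 24.
So t(201) = t(0 + ((201-0) mod 24)) = t(9) = 5.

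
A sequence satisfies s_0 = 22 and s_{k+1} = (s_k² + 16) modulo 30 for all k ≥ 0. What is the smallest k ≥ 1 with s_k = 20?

Listing terms: s_0 = 22; s_1 = 20; s_2 = 26; s_3 = 2; s_4 = 20.
Since s_4 = s_1 = 20, the sequence is eventually periodic: after a pre-period of length 1 it cycles with period 3.
The value 20 first appears (with k ≥ 1) at s_1.

1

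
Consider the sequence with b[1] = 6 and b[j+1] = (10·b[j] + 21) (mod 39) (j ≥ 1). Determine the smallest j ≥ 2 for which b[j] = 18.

We have b[1] = 6,  b[2] = 3,  b[3] = 12,  b[4] = 24,  b[5] = 27,  b[6] = 18,  b[7] = 6.
Since b[7] = b[1] = 6, the sequence is periodic with period 6.
The value 18 first appears (with j ≥ 2) at b[6].

6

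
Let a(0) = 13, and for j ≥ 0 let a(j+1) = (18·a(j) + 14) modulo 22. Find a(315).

8

Listing terms: a(0) = 13; a(1) = 6; a(2) = 12; a(3) = 10; a(4) = 18; a(5) = 8; a(6) = 4; a(7) = 20; a(8) = 0; a(9) = 14; a(10) = 2; a(11) = 6.
Since a(11) = a(1) = 6, the sequence is eventually periodic: after a pre-period of length 1 it cycles with period 10.
For j ≥ 1, a(j) depends only on (j - 1) mod 10. (315 - 1) mod 10 = 4, so a(315) = a(5) = 8.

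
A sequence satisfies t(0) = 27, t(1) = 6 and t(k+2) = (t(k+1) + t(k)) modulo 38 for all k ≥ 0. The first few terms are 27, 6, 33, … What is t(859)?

4

Listing terms: t(0) = 27, t(1) = 6, t(2) = 33, t(3) = 1, t(4) = 34, t(5) = 35, t(6) = 31, t(7) = 28, t(8) = 21, t(9) = 11, t(10) = 32, t(11) = 5, t(12) = 37, t(13) = 4, t(14) = 3, t(15) = 7, t(16) = 10, t(17) = 17, t(18) = 27, t(19) = 6.
Since (t(18), t(19)) = (t(0), t(1)) = (27, 6) (two consecutive terms determine the rest), the sequence is periodic with period 18.
So t(859) = t(0 + ((859-0) mod 18)) = t(13) = 4.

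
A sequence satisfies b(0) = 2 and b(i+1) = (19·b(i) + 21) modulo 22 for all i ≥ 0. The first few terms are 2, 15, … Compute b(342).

20

Listing terms: b(0) = 2; b(1) = 15; b(2) = 20; b(3) = 5; b(4) = 6; b(5) = 3; b(6) = 12; b(7) = 7; b(8) = 0; b(9) = 21; b(10) = 2.
The sequence repeats with period 10.
So b(342) = b(0 + ((342-0) mod 10)) = b(2) = 20.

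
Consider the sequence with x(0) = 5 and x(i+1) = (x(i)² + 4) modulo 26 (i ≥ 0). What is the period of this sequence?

6

Listing terms: x(0) = 5,  x(1) = 3,  x(2) = 13,  x(3) = 17,  x(4) = 7,  x(5) = 1,  x(6) = 5.
The sequence repeats with period 6.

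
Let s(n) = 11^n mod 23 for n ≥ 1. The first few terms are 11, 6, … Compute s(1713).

Listing terms: s(1) = 11, s(2) = 6, s(3) = 20, s(4) = 13, s(5) = 5, s(6) = 9, s(7) = 7, s(8) = 8, s(9) = 19, s(10) = 2, s(11) = 22, s(12) = 12, s(13) = 17, s(14) = 3, s(15) = 10, s(16) = 18, s(17) = 14, s(18) = 16, s(19) = 15, s(20) = 4, s(21) = 21, s(22) = 1, s(23) = 11.
The sequence repeats with period 22.
So s(1713) = s(1 + ((1713-1) mod 22)) = s(19) = 15.

15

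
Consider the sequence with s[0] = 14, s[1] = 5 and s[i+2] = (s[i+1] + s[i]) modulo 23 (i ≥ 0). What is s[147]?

1

Computing terms: s[0] = 14; s[1] = 5; s[2] = 19; s[3] = 1; s[4] = 20; s[5] = 21; s[6] = 18; s[7] = 16; s[8] = 11; s[9] = 4; s[10] = 15; s[11] = 19; s[12] = 11; s[13] = 7; s[14] = 18; s[15] = 2; s[16] = 20; s[17] = 22; s[18] = 19; s[19] = 18; s[20] = 14; s[21] = 9; s[22] = 0; s[23] = 9; s[24] = 9; s[25] = 18; s[26] = 4; s[27] = 22; s[28] = 3; s[29] = 2; s[30] = 5; s[31] = 7; s[32] = 12; s[33] = 19; s[34] = 8; s[35] = 4; s[36] = 12; s[37] = 16; s[38] = 5; s[39] = 21; s[40] = 3; s[41] = 1; s[42] = 4; s[43] = 5; s[44] = 9; s[45] = 14; s[46] = 0; s[47] = 14; s[48] = 14; s[49] = 5.
The sequence repeats with period 48.
(147 - 0) mod 48 = 3, so s[147] = s[3] = 1.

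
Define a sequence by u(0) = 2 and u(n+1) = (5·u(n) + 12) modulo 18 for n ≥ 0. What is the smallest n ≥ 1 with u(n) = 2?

6

Listing terms: u(0) = 2,  u(1) = 4,  u(2) = 14,  u(3) = 10,  u(4) = 8,  u(5) = 16,  u(6) = 2.
The sequence repeats with period 6.
The value 2 next appears (with n ≥ 1) at u(6).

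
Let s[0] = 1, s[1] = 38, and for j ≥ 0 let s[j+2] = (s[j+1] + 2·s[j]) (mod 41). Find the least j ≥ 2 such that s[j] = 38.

21

s[0] = 1,  s[1] = 38,  s[2] = 40,  s[3] = 34,  s[4] = 32,  s[5] = 18,  s[6] = 0,  s[7] = 36,  s[8] = 36,  s[9] = 26,  s[10] = 16,  s[11] = 27,  s[12] = 18,  s[13] = 31,  s[14] = 26,  s[15] = 6,  s[16] = 17,  s[17] = 29,  s[18] = 22,  s[19] = 39,  s[20] = 1,  s[21] = 38.
Since (s[20], s[21]) = (s[0], s[1]) = (1, 38) (two consecutive terms determine the rest), the sequence is periodic with period 20.
The value 38 next appears (with j ≥ 2) at s[21].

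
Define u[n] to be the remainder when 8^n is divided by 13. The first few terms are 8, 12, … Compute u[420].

1

Computing terms: u[1] = 8; u[2] = 12; u[3] = 5; u[4] = 1; u[5] = 8.
Since u[5] = u[1] = 8, the sequence is periodic with period 4.
So u[420] = u[1 + ((420-1) mod 4)] = u[4] = 1.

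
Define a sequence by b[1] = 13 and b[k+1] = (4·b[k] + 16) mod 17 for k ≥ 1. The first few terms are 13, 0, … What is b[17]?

b[1] = 13; b[2] = 0; b[3] = 16; b[4] = 12; b[5] = 13.
The sequence repeats with period 4.
(17 - 1) mod 4 = 0, so b[17] = b[1] = 13.

13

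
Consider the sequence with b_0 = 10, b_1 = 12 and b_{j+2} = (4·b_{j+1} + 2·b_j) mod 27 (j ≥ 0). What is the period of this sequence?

Listing terms: b_0 = 10,  b_1 = 12,  b_2 = 14,  b_3 = 26,  b_4 = 24,  b_5 = 13,  b_6 = 19,  b_7 = 21,  b_8 = 14,  b_9 = 17,  b_{10} = 15,  b_{11} = 13,  b_{12} = 1,  b_{13} = 3,  b_{14} = 14,  b_{15} = 8,  b_{16} = 6,  b_{17} = 13,  b_{18} = 10,  b_{19} = 12.
Since (b_{18}, b_{19}) = (b_0, b_1) = (10, 12) (two consecutive terms determine the rest), the sequence is periodic with period 18.

18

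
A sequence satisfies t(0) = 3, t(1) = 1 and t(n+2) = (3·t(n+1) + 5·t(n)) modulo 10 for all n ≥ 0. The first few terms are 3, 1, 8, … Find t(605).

Computing terms: t(0) = 3, t(1) = 1, t(2) = 8, t(3) = 9, t(4) = 7, t(5) = 6, t(6) = 3, t(7) = 9, t(8) = 2, t(9) = 1, t(10) = 3, t(11) = 4, t(12) = 7, t(13) = 1, t(14) = 8.
Since (t(13), t(14)) = (t(1), t(2)) = (1, 8) (two consecutive terms determine the rest), the sequence is eventually periodic: after a pre-period of length 1 it cycles with period 12.
For n ≥ 1, t(n) depends only on (n - 1) mod 12. (605 - 1) mod 12 = 4, so t(605) = t(5) = 6.

6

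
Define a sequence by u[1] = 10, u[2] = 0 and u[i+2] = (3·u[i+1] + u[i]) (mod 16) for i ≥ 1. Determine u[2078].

u[1] = 10, u[2] = 0, u[3] = 10, u[4] = 14, u[5] = 4, u[6] = 10, u[7] = 2, u[8] = 0, u[9] = 2, u[10] = 6, u[11] = 4, u[12] = 2, u[13] = 10, u[14] = 0.
The sequence repeats with period 12.
So u[2078] = u[1 + ((2078-1) mod 12)] = u[2] = 0.

0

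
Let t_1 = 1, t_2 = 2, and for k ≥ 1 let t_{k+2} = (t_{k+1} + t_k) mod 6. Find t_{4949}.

2

Computing terms: t_1 = 1,  t_2 = 2,  t_3 = 3,  t_4 = 5,  t_5 = 2,  t_6 = 1,  t_7 = 3,  t_8 = 4,  t_9 = 1,  t_{10} = 5,  t_{11} = 0,  t_{12} = 5,  t_{13} = 5,  t_{14} = 4,  t_{15} = 3,  t_{16} = 1,  t_{17} = 4,  t_{18} = 5,  t_{19} = 3,  t_{20} = 2,  t_{21} = 5,  t_{22} = 1,  t_{23} = 0,  t_{24} = 1,  t_{25} = 1,  t_{26} = 2.
Since (t_{25}, t_{26}) = (t_1, t_2) = (1, 2) (two consecutive terms determine the rest), the sequence is periodic with period 24.
So t_{4949} = t_{1 + ((4949-1) mod 24)} = t_5 = 2.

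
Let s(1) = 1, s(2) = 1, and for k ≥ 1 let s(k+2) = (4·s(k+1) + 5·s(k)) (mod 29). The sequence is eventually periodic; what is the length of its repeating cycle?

14

We have s(1) = 1,  s(2) = 1,  s(3) = 9,  s(4) = 12,  s(5) = 6,  s(6) = 26,  s(7) = 18,  s(8) = 28,  s(9) = 28,  s(10) = 20,  s(11) = 17,  s(12) = 23,  s(13) = 3,  s(14) = 11,  s(15) = 1,  s(16) = 1.
Since (s(15), s(16)) = (s(1), s(2)) = (1, 1) (two consecutive terms determine the rest), the sequence is periodic with period 14.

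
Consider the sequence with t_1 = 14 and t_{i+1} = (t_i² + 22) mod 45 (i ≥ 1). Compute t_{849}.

26

Computing terms: t_1 = 14; t_2 = 38; t_3 = 26; t_4 = 23; t_5 = 11; t_6 = 8; t_7 = 41; t_8 = 38.
Since t_8 = t_2 = 38, the sequence is eventually periodic: after a pre-period of length 1 it cycles with period 6.
For i ≥ 2, t_i depends only on (i - 2) mod 6. (849 - 2) mod 6 = 1, so t_{849} = t_3 = 26.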